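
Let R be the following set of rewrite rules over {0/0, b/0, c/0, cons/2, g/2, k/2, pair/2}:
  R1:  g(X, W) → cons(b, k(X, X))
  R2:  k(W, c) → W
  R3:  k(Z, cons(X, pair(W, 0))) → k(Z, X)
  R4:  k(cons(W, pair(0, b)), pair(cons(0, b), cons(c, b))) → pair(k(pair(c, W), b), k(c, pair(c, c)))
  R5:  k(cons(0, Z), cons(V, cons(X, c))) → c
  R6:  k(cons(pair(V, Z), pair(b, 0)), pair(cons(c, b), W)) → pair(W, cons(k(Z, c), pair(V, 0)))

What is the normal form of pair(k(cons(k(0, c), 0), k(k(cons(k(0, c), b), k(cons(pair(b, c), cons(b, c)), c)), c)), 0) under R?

1. pair(k(cons(k(0, c), 0), k(k(cons(k(0, c), b), k(cons(pair(b, c), cons(b, c)), c)), c)), 0)  →  pair(k(cons(0, 0), k(k(cons(k(0, c), b), k(cons(pair(b, c), cons(b, c)), c)), c)), 0)   [R2 at 1.1.1]
2. pair(k(cons(0, 0), k(k(cons(k(0, c), b), k(cons(pair(b, c), cons(b, c)), c)), c)), 0)  →  pair(k(cons(0, 0), k(cons(k(0, c), b), k(cons(pair(b, c), cons(b, c)), c))), 0)   [R2 at 1.2]
3. pair(k(cons(0, 0), k(cons(k(0, c), b), k(cons(pair(b, c), cons(b, c)), c))), 0)  →  pair(k(cons(0, 0), k(cons(0, b), k(cons(pair(b, c), cons(b, c)), c))), 0)   [R2 at 1.2.1.1]
4. pair(k(cons(0, 0), k(cons(0, b), k(cons(pair(b, c), cons(b, c)), c))), 0)  →  pair(k(cons(0, 0), k(cons(0, b), cons(pair(b, c), cons(b, c)))), 0)   [R2 at 1.2.2]
5. pair(k(cons(0, 0), k(cons(0, b), cons(pair(b, c), cons(b, c)))), 0)  →  pair(k(cons(0, 0), c), 0)   [R5 at 1.2]
6. pair(k(cons(0, 0), c), 0)  →  pair(cons(0, 0), 0)   [R2 at 1]

pair(cons(0, 0), 0)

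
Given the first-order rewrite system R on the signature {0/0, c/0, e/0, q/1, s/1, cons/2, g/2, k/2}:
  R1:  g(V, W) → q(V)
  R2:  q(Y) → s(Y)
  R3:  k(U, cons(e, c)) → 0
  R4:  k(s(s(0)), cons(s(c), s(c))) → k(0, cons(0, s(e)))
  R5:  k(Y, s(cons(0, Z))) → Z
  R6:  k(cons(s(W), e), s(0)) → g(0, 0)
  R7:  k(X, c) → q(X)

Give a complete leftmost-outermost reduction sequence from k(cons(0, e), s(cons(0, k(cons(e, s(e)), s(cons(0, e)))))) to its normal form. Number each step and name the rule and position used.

e

1. k(cons(0, e), s(cons(0, k(cons(e, s(e)), s(cons(0, e))))))  →  k(cons(e, s(e)), s(cons(0, e)))   [R5 at ε]
2. k(cons(e, s(e)), s(cons(0, e)))  →  e   [R5 at ε]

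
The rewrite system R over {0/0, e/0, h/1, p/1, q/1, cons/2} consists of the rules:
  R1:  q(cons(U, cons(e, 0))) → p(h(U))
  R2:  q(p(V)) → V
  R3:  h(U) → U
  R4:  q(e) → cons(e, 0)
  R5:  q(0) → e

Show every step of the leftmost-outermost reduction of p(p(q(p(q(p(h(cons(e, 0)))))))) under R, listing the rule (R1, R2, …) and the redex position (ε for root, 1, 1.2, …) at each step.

1. p(p(q(p(q(p(h(cons(e, 0))))))))  →  p(p(q(p(h(cons(e, 0))))))   [R2 at 1.1]
2. p(p(q(p(h(cons(e, 0))))))  →  p(p(h(cons(e, 0))))   [R2 at 1.1]
3. p(p(h(cons(e, 0))))  →  p(p(cons(e, 0)))   [R3 at 1.1]

p(p(cons(e, 0)))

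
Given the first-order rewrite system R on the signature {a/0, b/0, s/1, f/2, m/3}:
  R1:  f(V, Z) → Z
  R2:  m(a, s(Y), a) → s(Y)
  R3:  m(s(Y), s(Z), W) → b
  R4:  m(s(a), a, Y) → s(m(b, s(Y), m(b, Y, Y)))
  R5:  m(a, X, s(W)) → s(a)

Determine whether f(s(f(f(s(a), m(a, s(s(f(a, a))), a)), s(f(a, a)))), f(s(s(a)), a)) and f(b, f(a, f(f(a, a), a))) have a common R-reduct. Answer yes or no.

yes — NF(t₁) = a, NF(t₂) = a

Reduce t₁ = f(s(f(f(s(a), m(a, s(s(f(a, a))), a)), s(f(a, a)))), f(s(s(a)), a)):
1. f(s(f(f(s(a), m(a, s(s(f(a, a))), a)), s(f(a, a)))), f(s(s(a)), a))  →  f(s(s(a)), a)   [R1 at ε]
2. f(s(s(a)), a)  →  a   [R1 at ε]

Reduce t₂ = f(b, f(a, f(f(a, a), a))):
1. f(b, f(a, f(f(a, a), a)))  →  f(a, f(f(a, a), a))   [R1 at ε]
2. f(a, f(f(a, a), a))  →  f(f(a, a), a)   [R1 at ε]
3. f(f(a, a), a)  →  a   [R1 at ε]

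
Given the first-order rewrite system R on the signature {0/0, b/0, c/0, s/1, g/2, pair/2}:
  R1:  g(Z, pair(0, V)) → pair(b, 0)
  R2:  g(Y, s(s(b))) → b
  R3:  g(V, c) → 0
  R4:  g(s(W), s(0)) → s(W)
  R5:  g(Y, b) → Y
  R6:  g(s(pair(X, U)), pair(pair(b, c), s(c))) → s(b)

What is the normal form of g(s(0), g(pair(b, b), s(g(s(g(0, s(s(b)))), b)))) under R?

1. g(s(0), g(pair(b, b), s(g(s(g(0, s(s(b)))), b))))  →  g(s(0), g(pair(b, b), s(s(g(0, s(s(b)))))))   [R5 at 2.2.1]
2. g(s(0), g(pair(b, b), s(s(g(0, s(s(b)))))))  →  g(s(0), g(pair(b, b), s(s(b))))   [R2 at 2.2.1.1]
3. g(s(0), g(pair(b, b), s(s(b))))  →  g(s(0), b)   [R2 at 2]
4. g(s(0), b)  →  s(0)   [R5 at ε]

s(0)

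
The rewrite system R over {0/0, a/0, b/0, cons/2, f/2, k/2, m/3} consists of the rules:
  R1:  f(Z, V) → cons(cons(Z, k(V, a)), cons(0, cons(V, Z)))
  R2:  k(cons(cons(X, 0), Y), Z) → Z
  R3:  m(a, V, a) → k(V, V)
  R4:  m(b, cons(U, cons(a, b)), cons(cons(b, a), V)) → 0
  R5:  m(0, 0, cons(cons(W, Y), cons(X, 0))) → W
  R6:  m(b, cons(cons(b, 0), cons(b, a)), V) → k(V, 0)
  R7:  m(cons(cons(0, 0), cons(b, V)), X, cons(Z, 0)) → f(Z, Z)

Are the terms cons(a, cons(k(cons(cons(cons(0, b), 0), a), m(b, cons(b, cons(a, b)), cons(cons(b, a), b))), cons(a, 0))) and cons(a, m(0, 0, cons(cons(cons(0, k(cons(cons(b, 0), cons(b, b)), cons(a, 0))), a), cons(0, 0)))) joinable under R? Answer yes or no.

Reduce t₁ = cons(a, cons(k(cons(cons(cons(0, b), 0), a), m(b, cons(b, cons(a, b)), cons(cons(b, a), b))), cons(a, 0))):
1. cons(a, cons(k(cons(cons(cons(0, b), 0), a), m(b, cons(b, cons(a, b)), cons(cons(b, a), b))), cons(a, 0)))  →  cons(a, cons(m(b, cons(b, cons(a, b)), cons(cons(b, a), b)), cons(a, 0)))   [R2 at 2.1]
2. cons(a, cons(m(b, cons(b, cons(a, b)), cons(cons(b, a), b)), cons(a, 0)))  →  cons(a, cons(0, cons(a, 0)))   [R4 at 2.1]

Reduce t₂ = cons(a, m(0, 0, cons(cons(cons(0, k(cons(cons(b, 0), cons(b, b)), cons(a, 0))), a), cons(0, 0)))):
1. cons(a, m(0, 0, cons(cons(cons(0, k(cons(cons(b, 0), cons(b, b)), cons(a, 0))), a), cons(0, 0))))  →  cons(a, cons(0, k(cons(cons(b, 0), cons(b, b)), cons(a, 0))))   [R5 at 2]
2. cons(a, cons(0, k(cons(cons(b, 0), cons(b, b)), cons(a, 0))))  →  cons(a, cons(0, cons(a, 0)))   [R2 at 2.2]

yes — NF(t₁) = cons(a, cons(0, cons(a, 0))), NF(t₂) = cons(a, cons(0, cons(a, 0)))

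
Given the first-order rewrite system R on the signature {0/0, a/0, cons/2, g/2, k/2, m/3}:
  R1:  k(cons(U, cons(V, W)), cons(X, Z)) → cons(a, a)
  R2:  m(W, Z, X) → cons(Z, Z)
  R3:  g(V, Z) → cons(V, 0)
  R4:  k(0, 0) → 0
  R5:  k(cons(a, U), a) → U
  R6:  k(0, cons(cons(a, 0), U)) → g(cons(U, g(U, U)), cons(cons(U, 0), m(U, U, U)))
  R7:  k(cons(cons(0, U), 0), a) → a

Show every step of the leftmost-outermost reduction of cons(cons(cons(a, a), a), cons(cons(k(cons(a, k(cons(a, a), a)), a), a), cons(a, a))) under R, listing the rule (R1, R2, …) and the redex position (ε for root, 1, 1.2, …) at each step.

cons(cons(cons(a, a), a), cons(cons(a, a), cons(a, a)))

1. cons(cons(cons(a, a), a), cons(cons(k(cons(a, k(cons(a, a), a)), a), a), cons(a, a)))  →  cons(cons(cons(a, a), a), cons(cons(k(cons(a, a), a), a), cons(a, a)))   [R5 at 2.1.1]
2. cons(cons(cons(a, a), a), cons(cons(k(cons(a, a), a), a), cons(a, a)))  →  cons(cons(cons(a, a), a), cons(cons(a, a), cons(a, a)))   [R5 at 2.1.1]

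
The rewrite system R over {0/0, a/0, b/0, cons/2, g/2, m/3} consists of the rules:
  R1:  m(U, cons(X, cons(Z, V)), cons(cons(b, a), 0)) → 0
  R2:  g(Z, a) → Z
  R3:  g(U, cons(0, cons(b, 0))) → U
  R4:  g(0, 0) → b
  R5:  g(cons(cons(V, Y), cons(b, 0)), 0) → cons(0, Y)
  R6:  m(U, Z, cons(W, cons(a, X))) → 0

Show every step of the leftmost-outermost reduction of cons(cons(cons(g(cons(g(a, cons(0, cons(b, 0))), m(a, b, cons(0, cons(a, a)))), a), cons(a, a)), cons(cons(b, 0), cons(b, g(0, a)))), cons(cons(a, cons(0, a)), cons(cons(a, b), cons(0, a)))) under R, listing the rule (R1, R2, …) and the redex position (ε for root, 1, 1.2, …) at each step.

cons(cons(cons(cons(a, 0), cons(a, a)), cons(cons(b, 0), cons(b, 0))), cons(cons(a, cons(0, a)), cons(cons(a, b), cons(0, a))))

1. cons(cons(cons(g(cons(g(a, cons(0, cons(b, 0))), m(a, b, cons(0, cons(a, a)))), a), cons(a, a)), cons(cons(b, 0), cons(b, g(0, a)))), cons(cons(a, cons(0, a)), cons(cons(a, b), cons(0, a))))  →  cons(cons(cons(cons(g(a, cons(0, cons(b, 0))), m(a, b, cons(0, cons(a, a)))), cons(a, a)), cons(cons(b, 0), cons(b, g(0, a)))), cons(cons(a, cons(0, a)), cons(cons(a, b), cons(0, a))))   [R2 at 1.1.1]
2. cons(cons(cons(cons(g(a, cons(0, cons(b, 0))), m(a, b, cons(0, cons(a, a)))), cons(a, a)), cons(cons(b, 0), cons(b, g(0, a)))), cons(cons(a, cons(0, a)), cons(cons(a, b), cons(0, a))))  →  cons(cons(cons(cons(a, m(a, b, cons(0, cons(a, a)))), cons(a, a)), cons(cons(b, 0), cons(b, g(0, a)))), cons(cons(a, cons(0, a)), cons(cons(a, b), cons(0, a))))   [R3 at 1.1.1.1]
3. cons(cons(cons(cons(a, m(a, b, cons(0, cons(a, a)))), cons(a, a)), cons(cons(b, 0), cons(b, g(0, a)))), cons(cons(a, cons(0, a)), cons(cons(a, b), cons(0, a))))  →  cons(cons(cons(cons(a, 0), cons(a, a)), cons(cons(b, 0), cons(b, g(0, a)))), cons(cons(a, cons(0, a)), cons(cons(a, b), cons(0, a))))   [R6 at 1.1.1.2]
4. cons(cons(cons(cons(a, 0), cons(a, a)), cons(cons(b, 0), cons(b, g(0, a)))), cons(cons(a, cons(0, a)), cons(cons(a, b), cons(0, a))))  →  cons(cons(cons(cons(a, 0), cons(a, a)), cons(cons(b, 0), cons(b, 0))), cons(cons(a, cons(0, a)), cons(cons(a, b), cons(0, a))))   [R2 at 1.2.2.2]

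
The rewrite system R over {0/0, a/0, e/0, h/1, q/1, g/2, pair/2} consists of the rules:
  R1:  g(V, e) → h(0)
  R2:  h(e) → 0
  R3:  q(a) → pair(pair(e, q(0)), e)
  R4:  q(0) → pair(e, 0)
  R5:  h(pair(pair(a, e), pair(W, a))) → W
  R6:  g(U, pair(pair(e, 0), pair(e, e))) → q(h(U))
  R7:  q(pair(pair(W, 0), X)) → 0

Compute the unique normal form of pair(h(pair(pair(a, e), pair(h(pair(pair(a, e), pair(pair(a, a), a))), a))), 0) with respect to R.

1. pair(h(pair(pair(a, e), pair(h(pair(pair(a, e), pair(pair(a, a), a))), a))), 0)  →  pair(h(pair(pair(a, e), pair(pair(a, a), a))), 0)   [R5 at 1]
2. pair(h(pair(pair(a, e), pair(pair(a, a), a))), 0)  →  pair(pair(a, a), 0)   [R5 at 1]

pair(pair(a, a), 0)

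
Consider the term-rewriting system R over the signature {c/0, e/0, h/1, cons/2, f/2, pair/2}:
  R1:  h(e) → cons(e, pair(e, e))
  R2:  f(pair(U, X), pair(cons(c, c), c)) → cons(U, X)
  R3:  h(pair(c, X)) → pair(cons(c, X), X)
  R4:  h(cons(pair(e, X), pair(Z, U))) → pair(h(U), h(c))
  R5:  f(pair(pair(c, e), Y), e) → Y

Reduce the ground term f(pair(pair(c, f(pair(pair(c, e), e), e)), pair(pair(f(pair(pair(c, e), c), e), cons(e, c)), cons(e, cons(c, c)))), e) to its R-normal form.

1. f(pair(pair(c, f(pair(pair(c, e), e), e)), pair(pair(f(pair(pair(c, e), c), e), cons(e, c)), cons(e, cons(c, c)))), e)  →  f(pair(pair(c, e), pair(pair(f(pair(pair(c, e), c), e), cons(e, c)), cons(e, cons(c, c)))), e)   [R5 at 1.1.2]
2. f(pair(pair(c, e), pair(pair(f(pair(pair(c, e), c), e), cons(e, c)), cons(e, cons(c, c)))), e)  →  pair(pair(f(pair(pair(c, e), c), e), cons(e, c)), cons(e, cons(c, c)))   [R5 at ε]
3. pair(pair(f(pair(pair(c, e), c), e), cons(e, c)), cons(e, cons(c, c)))  →  pair(pair(c, cons(e, c)), cons(e, cons(c, c)))   [R5 at 1.1]

pair(pair(c, cons(e, c)), cons(e, cons(c, c)))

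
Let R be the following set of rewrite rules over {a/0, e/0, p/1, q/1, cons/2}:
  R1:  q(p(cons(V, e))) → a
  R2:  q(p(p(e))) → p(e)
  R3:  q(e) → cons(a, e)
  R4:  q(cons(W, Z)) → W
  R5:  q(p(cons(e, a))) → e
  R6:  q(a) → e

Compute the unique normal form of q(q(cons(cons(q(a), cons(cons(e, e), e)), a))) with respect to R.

1. q(q(cons(cons(q(a), cons(cons(e, e), e)), a)))  →  q(cons(q(a), cons(cons(e, e), e)))   [R4 at 1]
2. q(cons(q(a), cons(cons(e, e), e)))  →  q(a)   [R4 at ε]
3. q(a)  →  e   [R6 at ε]

e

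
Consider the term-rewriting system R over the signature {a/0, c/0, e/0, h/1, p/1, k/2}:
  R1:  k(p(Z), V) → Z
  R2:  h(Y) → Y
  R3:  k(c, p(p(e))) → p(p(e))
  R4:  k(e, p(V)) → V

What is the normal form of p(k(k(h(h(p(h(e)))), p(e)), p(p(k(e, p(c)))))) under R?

1. p(k(k(h(h(p(h(e)))), p(e)), p(p(k(e, p(c))))))  →  p(k(k(h(p(h(e))), p(e)), p(p(k(e, p(c))))))   [R2 at 1.1.1]
2. p(k(k(h(p(h(e))), p(e)), p(p(k(e, p(c))))))  →  p(k(k(p(h(e)), p(e)), p(p(k(e, p(c))))))   [R2 at 1.1.1]
3. p(k(k(p(h(e)), p(e)), p(p(k(e, p(c))))))  →  p(k(h(e), p(p(k(e, p(c))))))   [R1 at 1.1]
4. p(k(h(e), p(p(k(e, p(c))))))  →  p(k(e, p(p(k(e, p(c))))))   [R2 at 1.1]
5. p(k(e, p(p(k(e, p(c))))))  →  p(p(k(e, p(c))))   [R4 at 1]
6. p(p(k(e, p(c))))  →  p(p(c))   [R4 at 1.1]

p(p(c))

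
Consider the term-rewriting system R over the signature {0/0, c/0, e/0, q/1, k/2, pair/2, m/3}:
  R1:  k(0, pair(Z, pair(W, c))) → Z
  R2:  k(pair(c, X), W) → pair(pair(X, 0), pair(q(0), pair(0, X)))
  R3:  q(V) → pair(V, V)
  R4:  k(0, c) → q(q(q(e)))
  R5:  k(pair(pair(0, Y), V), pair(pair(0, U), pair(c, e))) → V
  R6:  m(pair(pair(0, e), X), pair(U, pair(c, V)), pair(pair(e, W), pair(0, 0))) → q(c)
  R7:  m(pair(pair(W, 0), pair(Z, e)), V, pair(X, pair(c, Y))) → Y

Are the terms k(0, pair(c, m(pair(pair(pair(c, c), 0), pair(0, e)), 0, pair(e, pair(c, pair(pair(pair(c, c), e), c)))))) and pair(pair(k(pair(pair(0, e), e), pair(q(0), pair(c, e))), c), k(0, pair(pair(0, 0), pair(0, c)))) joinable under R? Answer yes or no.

no — NF(t₁) = c, NF(t₂) = pair(pair(e, c), pair(0, 0))

Reduce t₁ = k(0, pair(c, m(pair(pair(pair(c, c), 0), pair(0, e)), 0, pair(e, pair(c, pair(pair(pair(c, c), e), c)))))):
1. k(0, pair(c, m(pair(pair(pair(c, c), 0), pair(0, e)), 0, pair(e, pair(c, pair(pair(pair(c, c), e), c))))))  →  k(0, pair(c, pair(pair(pair(c, c), e), c)))   [R7 at 2.2]
2. k(0, pair(c, pair(pair(pair(c, c), e), c)))  →  c   [R1 at ε]

Reduce t₂ = pair(pair(k(pair(pair(0, e), e), pair(q(0), pair(c, e))), c), k(0, pair(pair(0, 0), pair(0, c)))):
1. pair(pair(k(pair(pair(0, e), e), pair(q(0), pair(c, e))), c), k(0, pair(pair(0, 0), pair(0, c))))  →  pair(pair(k(pair(pair(0, e), e), pair(pair(0, 0), pair(c, e))), c), k(0, pair(pair(0, 0), pair(0, c))))   [R3 at 1.1.2.1]
2. pair(pair(k(pair(pair(0, e), e), pair(pair(0, 0), pair(c, e))), c), k(0, pair(pair(0, 0), pair(0, c))))  →  pair(pair(e, c), k(0, pair(pair(0, 0), pair(0, c))))   [R5 at 1.1]
3. pair(pair(e, c), k(0, pair(pair(0, 0), pair(0, c))))  →  pair(pair(e, c), pair(0, 0))   [R1 at 2]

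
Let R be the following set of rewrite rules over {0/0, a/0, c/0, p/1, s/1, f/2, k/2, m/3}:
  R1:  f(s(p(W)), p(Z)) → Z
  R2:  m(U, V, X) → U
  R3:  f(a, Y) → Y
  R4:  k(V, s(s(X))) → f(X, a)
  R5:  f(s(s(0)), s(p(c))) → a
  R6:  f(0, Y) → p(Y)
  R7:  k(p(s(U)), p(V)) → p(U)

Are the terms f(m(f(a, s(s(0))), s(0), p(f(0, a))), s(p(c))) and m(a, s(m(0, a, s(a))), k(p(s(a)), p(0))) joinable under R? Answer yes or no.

yes — NF(t₁) = a, NF(t₂) = a

Reduce t₁ = f(m(f(a, s(s(0))), s(0), p(f(0, a))), s(p(c))):
1. f(m(f(a, s(s(0))), s(0), p(f(0, a))), s(p(c)))  →  f(f(a, s(s(0))), s(p(c)))   [R2 at 1]
2. f(f(a, s(s(0))), s(p(c)))  →  f(s(s(0)), s(p(c)))   [R3 at 1]
3. f(s(s(0)), s(p(c)))  →  a   [R5 at ε]

Reduce t₂ = m(a, s(m(0, a, s(a))), k(p(s(a)), p(0))):
1. m(a, s(m(0, a, s(a))), k(p(s(a)), p(0)))  →  a   [R2 at ε]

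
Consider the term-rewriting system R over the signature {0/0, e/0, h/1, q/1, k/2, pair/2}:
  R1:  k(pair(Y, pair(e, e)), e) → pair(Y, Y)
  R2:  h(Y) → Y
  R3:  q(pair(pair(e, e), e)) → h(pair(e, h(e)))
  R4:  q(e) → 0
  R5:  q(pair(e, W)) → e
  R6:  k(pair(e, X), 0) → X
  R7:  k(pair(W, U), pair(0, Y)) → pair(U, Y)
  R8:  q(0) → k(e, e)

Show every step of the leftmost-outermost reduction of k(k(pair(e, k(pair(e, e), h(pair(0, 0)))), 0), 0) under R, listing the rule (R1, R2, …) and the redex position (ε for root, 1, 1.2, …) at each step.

1. k(k(pair(e, k(pair(e, e), h(pair(0, 0)))), 0), 0)  →  k(k(pair(e, e), h(pair(0, 0))), 0)   [R6 at 1]
2. k(k(pair(e, e), h(pair(0, 0))), 0)  →  k(k(pair(e, e), pair(0, 0)), 0)   [R2 at 1.2]
3. k(k(pair(e, e), pair(0, 0)), 0)  →  k(pair(e, 0), 0)   [R7 at 1]
4. k(pair(e, 0), 0)  →  0   [R6 at ε]

0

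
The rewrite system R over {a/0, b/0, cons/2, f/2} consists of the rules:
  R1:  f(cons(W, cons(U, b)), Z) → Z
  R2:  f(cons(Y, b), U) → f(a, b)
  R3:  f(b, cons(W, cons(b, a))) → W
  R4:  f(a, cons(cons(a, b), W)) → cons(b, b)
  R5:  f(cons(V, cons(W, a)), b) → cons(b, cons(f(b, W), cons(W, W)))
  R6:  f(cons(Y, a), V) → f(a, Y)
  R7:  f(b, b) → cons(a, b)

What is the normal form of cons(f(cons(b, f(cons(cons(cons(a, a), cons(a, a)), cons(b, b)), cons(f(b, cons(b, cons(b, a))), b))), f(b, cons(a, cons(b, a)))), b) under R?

1. cons(f(cons(b, f(cons(cons(cons(a, a), cons(a, a)), cons(b, b)), cons(f(b, cons(b, cons(b, a))), b))), f(b, cons(a, cons(b, a)))), b)  →  cons(f(cons(b, cons(f(b, cons(b, cons(b, a))), b)), f(b, cons(a, cons(b, a)))), b)   [R1 at 1.1.2]
2. cons(f(cons(b, cons(f(b, cons(b, cons(b, a))), b)), f(b, cons(a, cons(b, a)))), b)  →  cons(f(b, cons(a, cons(b, a))), b)   [R1 at 1]
3. cons(f(b, cons(a, cons(b, a))), b)  →  cons(a, b)   [R3 at 1]

cons(a, b)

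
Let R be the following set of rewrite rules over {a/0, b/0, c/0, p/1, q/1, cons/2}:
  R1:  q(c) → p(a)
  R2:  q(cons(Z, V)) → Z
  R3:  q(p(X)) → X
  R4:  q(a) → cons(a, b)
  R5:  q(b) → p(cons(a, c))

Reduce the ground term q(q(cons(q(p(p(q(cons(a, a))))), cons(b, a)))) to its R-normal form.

a

1. q(q(cons(q(p(p(q(cons(a, a))))), cons(b, a))))  →  q(q(p(p(q(cons(a, a))))))   [R2 at 1]
2. q(q(p(p(q(cons(a, a))))))  →  q(p(q(cons(a, a))))   [R3 at 1]
3. q(p(q(cons(a, a))))  →  q(cons(a, a))   [R3 at ε]
4. q(cons(a, a))  →  a   [R2 at ε]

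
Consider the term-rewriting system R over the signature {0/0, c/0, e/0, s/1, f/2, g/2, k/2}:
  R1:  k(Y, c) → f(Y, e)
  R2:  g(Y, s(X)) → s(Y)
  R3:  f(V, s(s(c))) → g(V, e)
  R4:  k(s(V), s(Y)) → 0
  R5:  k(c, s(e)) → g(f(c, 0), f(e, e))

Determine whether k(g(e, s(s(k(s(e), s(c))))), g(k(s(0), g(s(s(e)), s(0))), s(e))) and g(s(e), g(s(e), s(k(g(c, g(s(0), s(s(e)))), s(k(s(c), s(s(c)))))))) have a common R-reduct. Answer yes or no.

no — NF(t₁) = 0, NF(t₂) = s(s(e))

Reduce t₁ = k(g(e, s(s(k(s(e), s(c))))), g(k(s(0), g(s(s(e)), s(0))), s(e))):
1. k(g(e, s(s(k(s(e), s(c))))), g(k(s(0), g(s(s(e)), s(0))), s(e)))  →  k(s(e), g(k(s(0), g(s(s(e)), s(0))), s(e)))   [R2 at 1]
2. k(s(e), g(k(s(0), g(s(s(e)), s(0))), s(e)))  →  k(s(e), s(k(s(0), g(s(s(e)), s(0)))))   [R2 at 2]
3. k(s(e), s(k(s(0), g(s(s(e)), s(0)))))  →  0   [R4 at ε]

Reduce t₂ = g(s(e), g(s(e), s(k(g(c, g(s(0), s(s(e)))), s(k(s(c), s(s(c)))))))):
1. g(s(e), g(s(e), s(k(g(c, g(s(0), s(s(e)))), s(k(s(c), s(s(c))))))))  →  g(s(e), s(s(e)))   [R2 at 2]
2. g(s(e), s(s(e)))  →  s(s(e))   [R2 at ε]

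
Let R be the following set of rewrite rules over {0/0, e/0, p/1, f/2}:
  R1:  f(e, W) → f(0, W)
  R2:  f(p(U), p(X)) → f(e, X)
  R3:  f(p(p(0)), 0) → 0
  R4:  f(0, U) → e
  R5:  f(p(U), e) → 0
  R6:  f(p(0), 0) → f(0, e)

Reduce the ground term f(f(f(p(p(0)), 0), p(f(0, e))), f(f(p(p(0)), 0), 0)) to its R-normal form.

e

1. f(f(f(p(p(0)), 0), p(f(0, e))), f(f(p(p(0)), 0), 0))  →  f(f(0, p(f(0, e))), f(f(p(p(0)), 0), 0))   [R3 at 1.1]
2. f(f(0, p(f(0, e))), f(f(p(p(0)), 0), 0))  →  f(e, f(f(p(p(0)), 0), 0))   [R4 at 1]
3. f(e, f(f(p(p(0)), 0), 0))  →  f(0, f(f(p(p(0)), 0), 0))   [R1 at ε]
4. f(0, f(f(p(p(0)), 0), 0))  →  e   [R4 at ε]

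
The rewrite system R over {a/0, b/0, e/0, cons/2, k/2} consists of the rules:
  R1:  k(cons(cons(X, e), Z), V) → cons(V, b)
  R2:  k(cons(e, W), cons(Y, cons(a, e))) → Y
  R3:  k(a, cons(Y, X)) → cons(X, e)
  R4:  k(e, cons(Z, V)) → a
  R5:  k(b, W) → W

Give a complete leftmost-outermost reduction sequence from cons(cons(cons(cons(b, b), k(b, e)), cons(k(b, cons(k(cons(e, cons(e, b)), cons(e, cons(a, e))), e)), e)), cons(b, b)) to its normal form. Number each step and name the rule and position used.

cons(cons(cons(cons(b, b), e), cons(cons(e, e), e)), cons(b, b))

1. cons(cons(cons(cons(b, b), k(b, e)), cons(k(b, cons(k(cons(e, cons(e, b)), cons(e, cons(a, e))), e)), e)), cons(b, b))  →  cons(cons(cons(cons(b, b), e), cons(k(b, cons(k(cons(e, cons(e, b)), cons(e, cons(a, e))), e)), e)), cons(b, b))   [R5 at 1.1.2]
2. cons(cons(cons(cons(b, b), e), cons(k(b, cons(k(cons(e, cons(e, b)), cons(e, cons(a, e))), e)), e)), cons(b, b))  →  cons(cons(cons(cons(b, b), e), cons(cons(k(cons(e, cons(e, b)), cons(e, cons(a, e))), e), e)), cons(b, b))   [R5 at 1.2.1]
3. cons(cons(cons(cons(b, b), e), cons(cons(k(cons(e, cons(e, b)), cons(e, cons(a, e))), e), e)), cons(b, b))  →  cons(cons(cons(cons(b, b), e), cons(cons(e, e), e)), cons(b, b))   [R2 at 1.2.1.1]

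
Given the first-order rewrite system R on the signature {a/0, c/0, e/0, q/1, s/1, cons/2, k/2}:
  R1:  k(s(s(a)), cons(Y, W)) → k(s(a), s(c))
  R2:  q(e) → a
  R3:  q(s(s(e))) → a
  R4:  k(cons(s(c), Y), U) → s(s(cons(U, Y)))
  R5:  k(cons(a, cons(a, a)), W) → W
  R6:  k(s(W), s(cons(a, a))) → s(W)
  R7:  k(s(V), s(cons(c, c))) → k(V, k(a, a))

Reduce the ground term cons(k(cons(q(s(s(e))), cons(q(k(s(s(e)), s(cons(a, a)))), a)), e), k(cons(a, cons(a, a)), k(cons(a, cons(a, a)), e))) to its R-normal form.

cons(e, e)

1. cons(k(cons(q(s(s(e))), cons(q(k(s(s(e)), s(cons(a, a)))), a)), e), k(cons(a, cons(a, a)), k(cons(a, cons(a, a)), e)))  →  cons(k(cons(a, cons(q(k(s(s(e)), s(cons(a, a)))), a)), e), k(cons(a, cons(a, a)), k(cons(a, cons(a, a)), e)))   [R3 at 1.1.1]
2. cons(k(cons(a, cons(q(k(s(s(e)), s(cons(a, a)))), a)), e), k(cons(a, cons(a, a)), k(cons(a, cons(a, a)), e)))  →  cons(k(cons(a, cons(q(s(s(e))), a)), e), k(cons(a, cons(a, a)), k(cons(a, cons(a, a)), e)))   [R6 at 1.1.2.1.1]
3. cons(k(cons(a, cons(q(s(s(e))), a)), e), k(cons(a, cons(a, a)), k(cons(a, cons(a, a)), e)))  →  cons(k(cons(a, cons(a, a)), e), k(cons(a, cons(a, a)), k(cons(a, cons(a, a)), e)))   [R3 at 1.1.2.1]
4. cons(k(cons(a, cons(a, a)), e), k(cons(a, cons(a, a)), k(cons(a, cons(a, a)), e)))  →  cons(e, k(cons(a, cons(a, a)), k(cons(a, cons(a, a)), e)))   [R5 at 1]
5. cons(e, k(cons(a, cons(a, a)), k(cons(a, cons(a, a)), e)))  →  cons(e, k(cons(a, cons(a, a)), e))   [R5 at 2]
6. cons(e, k(cons(a, cons(a, a)), e))  →  cons(e, e)   [R5 at 2]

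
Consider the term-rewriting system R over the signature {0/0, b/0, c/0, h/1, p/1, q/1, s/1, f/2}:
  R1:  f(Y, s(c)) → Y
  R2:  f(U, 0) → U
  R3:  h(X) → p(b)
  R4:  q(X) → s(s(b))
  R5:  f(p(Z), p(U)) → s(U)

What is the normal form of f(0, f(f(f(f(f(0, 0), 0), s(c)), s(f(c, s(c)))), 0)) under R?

1. f(0, f(f(f(f(f(0, 0), 0), s(c)), s(f(c, s(c)))), 0))  →  f(0, f(f(f(f(0, 0), 0), s(c)), s(f(c, s(c)))))   [R2 at 2]
2. f(0, f(f(f(f(0, 0), 0), s(c)), s(f(c, s(c)))))  →  f(0, f(f(f(0, 0), 0), s(f(c, s(c)))))   [R1 at 2.1]
3. f(0, f(f(f(0, 0), 0), s(f(c, s(c)))))  →  f(0, f(f(0, 0), s(f(c, s(c)))))   [R2 at 2.1]
4. f(0, f(f(0, 0), s(f(c, s(c)))))  →  f(0, f(0, s(f(c, s(c)))))   [R2 at 2.1]
5. f(0, f(0, s(f(c, s(c)))))  →  f(0, f(0, s(c)))   [R1 at 2.2.1]
6. f(0, f(0, s(c)))  →  f(0, 0)   [R1 at 2]
7. f(0, 0)  →  0   [R2 at ε]

0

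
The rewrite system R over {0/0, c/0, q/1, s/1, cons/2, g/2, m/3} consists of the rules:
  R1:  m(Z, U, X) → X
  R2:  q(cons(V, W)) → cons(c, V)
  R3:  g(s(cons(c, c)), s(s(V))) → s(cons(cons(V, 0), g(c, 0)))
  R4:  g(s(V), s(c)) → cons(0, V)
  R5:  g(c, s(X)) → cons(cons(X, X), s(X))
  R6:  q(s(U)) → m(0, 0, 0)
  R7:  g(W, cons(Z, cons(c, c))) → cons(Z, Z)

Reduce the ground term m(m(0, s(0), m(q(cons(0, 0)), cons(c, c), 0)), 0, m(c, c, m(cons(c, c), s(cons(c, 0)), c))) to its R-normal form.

c

1. m(m(0, s(0), m(q(cons(0, 0)), cons(c, c), 0)), 0, m(c, c, m(cons(c, c), s(cons(c, 0)), c)))  →  m(c, c, m(cons(c, c), s(cons(c, 0)), c))   [R1 at ε]
2. m(c, c, m(cons(c, c), s(cons(c, 0)), c))  →  m(cons(c, c), s(cons(c, 0)), c)   [R1 at ε]
3. m(cons(c, c), s(cons(c, 0)), c)  →  c   [R1 at ε]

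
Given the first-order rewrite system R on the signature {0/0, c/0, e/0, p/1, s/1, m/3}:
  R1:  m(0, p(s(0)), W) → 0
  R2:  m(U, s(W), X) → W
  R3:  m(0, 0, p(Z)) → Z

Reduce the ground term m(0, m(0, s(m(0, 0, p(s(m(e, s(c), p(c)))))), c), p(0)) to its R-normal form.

c

1. m(0, m(0, s(m(0, 0, p(s(m(e, s(c), p(c)))))), c), p(0))  →  m(0, m(0, 0, p(s(m(e, s(c), p(c))))), p(0))   [R2 at 2]
2. m(0, m(0, 0, p(s(m(e, s(c), p(c))))), p(0))  →  m(0, s(m(e, s(c), p(c))), p(0))   [R3 at 2]
3. m(0, s(m(e, s(c), p(c))), p(0))  →  m(e, s(c), p(c))   [R2 at ε]
4. m(e, s(c), p(c))  →  c   [R2 at ε]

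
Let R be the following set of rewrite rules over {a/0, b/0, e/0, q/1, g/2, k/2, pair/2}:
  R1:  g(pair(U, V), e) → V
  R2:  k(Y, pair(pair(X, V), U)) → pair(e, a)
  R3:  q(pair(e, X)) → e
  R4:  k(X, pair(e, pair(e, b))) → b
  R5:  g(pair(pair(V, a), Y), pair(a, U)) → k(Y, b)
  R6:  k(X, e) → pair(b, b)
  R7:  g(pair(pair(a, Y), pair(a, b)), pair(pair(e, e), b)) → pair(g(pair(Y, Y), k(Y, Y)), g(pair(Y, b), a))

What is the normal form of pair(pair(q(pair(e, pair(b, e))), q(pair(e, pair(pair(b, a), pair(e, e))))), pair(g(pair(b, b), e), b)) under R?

1. pair(pair(q(pair(e, pair(b, e))), q(pair(e, pair(pair(b, a), pair(e, e))))), pair(g(pair(b, b), e), b))  →  pair(pair(e, q(pair(e, pair(pair(b, a), pair(e, e))))), pair(g(pair(b, b), e), b))   [R3 at 1.1]
2. pair(pair(e, q(pair(e, pair(pair(b, a), pair(e, e))))), pair(g(pair(b, b), e), b))  →  pair(pair(e, e), pair(g(pair(b, b), e), b))   [R3 at 1.2]
3. pair(pair(e, e), pair(g(pair(b, b), e), b))  →  pair(pair(e, e), pair(b, b))   [R1 at 2.1]

pair(pair(e, e), pair(b, b))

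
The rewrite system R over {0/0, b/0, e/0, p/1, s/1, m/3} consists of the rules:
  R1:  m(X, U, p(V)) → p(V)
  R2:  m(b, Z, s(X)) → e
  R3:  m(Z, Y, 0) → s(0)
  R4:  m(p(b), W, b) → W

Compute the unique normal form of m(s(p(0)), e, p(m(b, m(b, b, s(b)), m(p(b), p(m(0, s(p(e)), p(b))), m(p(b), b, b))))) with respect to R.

p(p(p(b)))

1. m(s(p(0)), e, p(m(b, m(b, b, s(b)), m(p(b), p(m(0, s(p(e)), p(b))), m(p(b), b, b)))))  →  p(m(b, m(b, b, s(b)), m(p(b), p(m(0, s(p(e)), p(b))), m(p(b), b, b))))   [R1 at ε]
2. p(m(b, m(b, b, s(b)), m(p(b), p(m(0, s(p(e)), p(b))), m(p(b), b, b))))  →  p(m(b, e, m(p(b), p(m(0, s(p(e)), p(b))), m(p(b), b, b))))   [R2 at 1.2]
3. p(m(b, e, m(p(b), p(m(0, s(p(e)), p(b))), m(p(b), b, b))))  →  p(m(b, e, m(p(b), p(p(b)), m(p(b), b, b))))   [R1 at 1.3.2.1]
4. p(m(b, e, m(p(b), p(p(b)), m(p(b), b, b))))  →  p(m(b, e, m(p(b), p(p(b)), b)))   [R4 at 1.3.3]
5. p(m(b, e, m(p(b), p(p(b)), b)))  →  p(m(b, e, p(p(b))))   [R4 at 1.3]
6. p(m(b, e, p(p(b))))  →  p(p(p(b)))   [R1 at 1]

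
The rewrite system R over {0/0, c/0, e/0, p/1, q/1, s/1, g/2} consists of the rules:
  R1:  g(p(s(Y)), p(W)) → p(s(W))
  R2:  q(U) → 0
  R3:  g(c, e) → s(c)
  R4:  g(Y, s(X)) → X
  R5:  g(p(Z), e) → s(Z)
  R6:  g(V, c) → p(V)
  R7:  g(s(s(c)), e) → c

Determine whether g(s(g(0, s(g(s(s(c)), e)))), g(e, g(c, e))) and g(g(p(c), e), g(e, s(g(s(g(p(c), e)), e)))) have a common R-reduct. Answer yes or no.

Reduce t₁ = g(s(g(0, s(g(s(s(c)), e)))), g(e, g(c, e))):
1. g(s(g(0, s(g(s(s(c)), e)))), g(e, g(c, e)))  →  g(s(g(s(s(c)), e)), g(e, g(c, e)))   [R4 at 1.1]
2. g(s(g(s(s(c)), e)), g(e, g(c, e)))  →  g(s(c), g(e, g(c, e)))   [R7 at 1.1]
3. g(s(c), g(e, g(c, e)))  →  g(s(c), g(e, s(c)))   [R3 at 2.2]
4. g(s(c), g(e, s(c)))  →  g(s(c), c)   [R4 at 2]
5. g(s(c), c)  →  p(s(c))   [R6 at ε]

Reduce t₂ = g(g(p(c), e), g(e, s(g(s(g(p(c), e)), e)))):
1. g(g(p(c), e), g(e, s(g(s(g(p(c), e)), e))))  →  g(s(c), g(e, s(g(s(g(p(c), e)), e))))   [R5 at 1]
2. g(s(c), g(e, s(g(s(g(p(c), e)), e))))  →  g(s(c), g(s(g(p(c), e)), e))   [R4 at 2]
3. g(s(c), g(s(g(p(c), e)), e))  →  g(s(c), g(s(s(c)), e))   [R5 at 2.1.1]
4. g(s(c), g(s(s(c)), e))  →  g(s(c), c)   [R7 at 2]
5. g(s(c), c)  →  p(s(c))   [R6 at ε]

yes — NF(t₁) = p(s(c)), NF(t₂) = p(s(c))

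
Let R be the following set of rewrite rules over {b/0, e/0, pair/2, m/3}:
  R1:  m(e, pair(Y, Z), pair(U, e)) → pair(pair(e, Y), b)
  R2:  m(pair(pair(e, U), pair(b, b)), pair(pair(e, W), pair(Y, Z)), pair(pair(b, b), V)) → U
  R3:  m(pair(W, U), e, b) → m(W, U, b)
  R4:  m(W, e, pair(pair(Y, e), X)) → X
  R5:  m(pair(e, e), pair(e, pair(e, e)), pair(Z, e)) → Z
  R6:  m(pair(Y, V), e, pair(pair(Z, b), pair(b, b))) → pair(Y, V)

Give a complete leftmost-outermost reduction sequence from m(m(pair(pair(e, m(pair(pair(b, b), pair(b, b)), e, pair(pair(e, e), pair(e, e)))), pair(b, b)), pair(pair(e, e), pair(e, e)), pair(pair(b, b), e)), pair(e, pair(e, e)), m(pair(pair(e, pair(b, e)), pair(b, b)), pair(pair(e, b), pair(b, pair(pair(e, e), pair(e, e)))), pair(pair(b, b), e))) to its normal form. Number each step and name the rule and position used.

1. m(m(pair(pair(e, m(pair(pair(b, b), pair(b, b)), e, pair(pair(e, e), pair(e, e)))), pair(b, b)), pair(pair(e, e), pair(e, e)), pair(pair(b, b), e)), pair(e, pair(e, e)), m(pair(pair(e, pair(b, e)), pair(b, b)), pair(pair(e, b), pair(b, pair(pair(e, e), pair(e, e)))), pair(pair(b, b), e)))  →  m(m(pair(pair(b, b), pair(b, b)), e, pair(pair(e, e), pair(e, e))), pair(e, pair(e, e)), m(pair(pair(e, pair(b, e)), pair(b, b)), pair(pair(e, b), pair(b, pair(pair(e, e), pair(e, e)))), pair(pair(b, b), e)))   [R2 at 1]
2. m(m(pair(pair(b, b), pair(b, b)), e, pair(pair(e, e), pair(e, e))), pair(e, pair(e, e)), m(pair(pair(e, pair(b, e)), pair(b, b)), pair(pair(e, b), pair(b, pair(pair(e, e), pair(e, e)))), pair(pair(b, b), e)))  →  m(pair(e, e), pair(e, pair(e, e)), m(pair(pair(e, pair(b, e)), pair(b, b)), pair(pair(e, b), pair(b, pair(pair(e, e), pair(e, e)))), pair(pair(b, b), e)))   [R4 at 1]
3. m(pair(e, e), pair(e, pair(e, e)), m(pair(pair(e, pair(b, e)), pair(b, b)), pair(pair(e, b), pair(b, pair(pair(e, e), pair(e, e)))), pair(pair(b, b), e)))  →  m(pair(e, e), pair(e, pair(e, e)), pair(b, e))   [R2 at 3]
4. m(pair(e, e), pair(e, pair(e, e)), pair(b, e))  →  b   [R5 at ε]

b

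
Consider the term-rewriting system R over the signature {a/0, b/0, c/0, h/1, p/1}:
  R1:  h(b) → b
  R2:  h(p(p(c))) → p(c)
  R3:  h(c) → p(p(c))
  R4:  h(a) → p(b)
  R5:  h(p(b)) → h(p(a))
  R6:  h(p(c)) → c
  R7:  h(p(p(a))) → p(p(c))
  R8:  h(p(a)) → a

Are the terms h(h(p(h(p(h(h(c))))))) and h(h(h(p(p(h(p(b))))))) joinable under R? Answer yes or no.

yes — NF(t₁) = c, NF(t₂) = c

Reduce t₁ = h(h(p(h(p(h(h(c))))))):
1. h(h(p(h(p(h(h(c)))))))  →  h(h(p(h(p(h(p(p(c))))))))   [R3 at 1.1.1.1.1.1]
2. h(h(p(h(p(h(p(p(c))))))))  →  h(h(p(h(p(p(c))))))   [R2 at 1.1.1.1.1]
3. h(h(p(h(p(p(c))))))  →  h(h(p(p(c))))   [R2 at 1.1.1]
4. h(h(p(p(c))))  →  h(p(c))   [R2 at 1]
5. h(p(c))  →  c   [R6 at ε]

Reduce t₂ = h(h(h(p(p(h(p(b))))))):
1. h(h(h(p(p(h(p(b)))))))  →  h(h(h(p(p(h(p(a)))))))   [R5 at 1.1.1.1.1]
2. h(h(h(p(p(h(p(a)))))))  →  h(h(h(p(p(a)))))   [R8 at 1.1.1.1.1]
3. h(h(h(p(p(a)))))  →  h(h(p(p(c))))   [R7 at 1.1]
4. h(h(p(p(c))))  →  h(p(c))   [R2 at 1]
5. h(p(c))  →  c   [R6 at ε]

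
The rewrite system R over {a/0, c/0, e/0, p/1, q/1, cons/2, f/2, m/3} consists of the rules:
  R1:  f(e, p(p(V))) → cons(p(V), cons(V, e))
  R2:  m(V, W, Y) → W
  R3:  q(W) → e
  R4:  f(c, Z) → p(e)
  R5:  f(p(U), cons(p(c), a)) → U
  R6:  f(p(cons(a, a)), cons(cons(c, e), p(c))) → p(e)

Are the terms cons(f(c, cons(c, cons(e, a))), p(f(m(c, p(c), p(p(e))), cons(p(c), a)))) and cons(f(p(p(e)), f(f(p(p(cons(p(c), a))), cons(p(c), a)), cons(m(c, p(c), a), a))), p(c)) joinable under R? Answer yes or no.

yes — NF(t₁) = cons(p(e), p(c)), NF(t₂) = cons(p(e), p(c))

Reduce t₁ = cons(f(c, cons(c, cons(e, a))), p(f(m(c, p(c), p(p(e))), cons(p(c), a)))):
1. cons(f(c, cons(c, cons(e, a))), p(f(m(c, p(c), p(p(e))), cons(p(c), a))))  →  cons(p(e), p(f(m(c, p(c), p(p(e))), cons(p(c), a))))   [R4 at 1]
2. cons(p(e), p(f(m(c, p(c), p(p(e))), cons(p(c), a))))  →  cons(p(e), p(f(p(c), cons(p(c), a))))   [R2 at 2.1.1]
3. cons(p(e), p(f(p(c), cons(p(c), a))))  →  cons(p(e), p(c))   [R5 at 2.1]

Reduce t₂ = cons(f(p(p(e)), f(f(p(p(cons(p(c), a))), cons(p(c), a)), cons(m(c, p(c), a), a))), p(c)):
1. cons(f(p(p(e)), f(f(p(p(cons(p(c), a))), cons(p(c), a)), cons(m(c, p(c), a), a))), p(c))  →  cons(f(p(p(e)), f(p(cons(p(c), a)), cons(m(c, p(c), a), a))), p(c))   [R5 at 1.2.1]
2. cons(f(p(p(e)), f(p(cons(p(c), a)), cons(m(c, p(c), a), a))), p(c))  →  cons(f(p(p(e)), f(p(cons(p(c), a)), cons(p(c), a))), p(c))   [R2 at 1.2.2.1]
3. cons(f(p(p(e)), f(p(cons(p(c), a)), cons(p(c), a))), p(c))  →  cons(f(p(p(e)), cons(p(c), a)), p(c))   [R5 at 1.2]
4. cons(f(p(p(e)), cons(p(c), a)), p(c))  →  cons(p(e), p(c))   [R5 at 1]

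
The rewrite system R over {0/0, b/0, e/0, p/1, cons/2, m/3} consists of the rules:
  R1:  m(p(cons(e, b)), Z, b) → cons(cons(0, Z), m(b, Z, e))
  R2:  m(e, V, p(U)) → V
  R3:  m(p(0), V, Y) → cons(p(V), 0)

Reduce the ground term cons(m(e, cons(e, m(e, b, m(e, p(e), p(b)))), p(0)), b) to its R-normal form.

cons(cons(e, b), b)

1. cons(m(e, cons(e, m(e, b, m(e, p(e), p(b)))), p(0)), b)  →  cons(cons(e, m(e, b, m(e, p(e), p(b)))), b)   [R2 at 1]
2. cons(cons(e, m(e, b, m(e, p(e), p(b)))), b)  →  cons(cons(e, m(e, b, p(e))), b)   [R2 at 1.2.3]
3. cons(cons(e, m(e, b, p(e))), b)  →  cons(cons(e, b), b)   [R2 at 1.2]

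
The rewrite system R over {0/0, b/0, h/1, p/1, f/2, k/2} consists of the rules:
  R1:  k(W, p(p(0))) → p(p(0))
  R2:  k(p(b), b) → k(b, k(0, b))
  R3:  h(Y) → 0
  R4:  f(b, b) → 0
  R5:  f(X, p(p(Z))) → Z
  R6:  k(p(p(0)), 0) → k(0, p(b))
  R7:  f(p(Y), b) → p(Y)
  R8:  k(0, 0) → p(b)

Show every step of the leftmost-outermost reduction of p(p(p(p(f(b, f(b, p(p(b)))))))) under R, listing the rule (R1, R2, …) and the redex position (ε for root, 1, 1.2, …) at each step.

p(p(p(p(0))))

1. p(p(p(p(f(b, f(b, p(p(b))))))))  →  p(p(p(p(f(b, b)))))   [R5 at 1.1.1.1.2]
2. p(p(p(p(f(b, b)))))  →  p(p(p(p(0))))   [R4 at 1.1.1.1]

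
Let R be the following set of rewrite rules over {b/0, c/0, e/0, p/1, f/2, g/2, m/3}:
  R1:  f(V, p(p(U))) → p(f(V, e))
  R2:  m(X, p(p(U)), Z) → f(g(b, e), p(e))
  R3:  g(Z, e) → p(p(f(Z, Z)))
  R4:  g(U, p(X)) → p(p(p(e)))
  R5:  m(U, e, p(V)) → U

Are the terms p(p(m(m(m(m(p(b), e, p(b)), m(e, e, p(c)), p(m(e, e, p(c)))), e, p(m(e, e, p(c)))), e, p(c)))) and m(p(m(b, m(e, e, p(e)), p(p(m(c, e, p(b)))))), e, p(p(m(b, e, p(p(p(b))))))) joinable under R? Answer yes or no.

Reduce t₁ = p(p(m(m(m(m(p(b), e, p(b)), m(e, e, p(c)), p(m(e, e, p(c)))), e, p(m(e, e, p(c)))), e, p(c)))):
1. p(p(m(m(m(m(p(b), e, p(b)), m(e, e, p(c)), p(m(e, e, p(c)))), e, p(m(e, e, p(c)))), e, p(c))))  →  p(p(m(m(m(p(b), e, p(b)), m(e, e, p(c)), p(m(e, e, p(c)))), e, p(m(e, e, p(c))))))   [R5 at 1.1]
2. p(p(m(m(m(p(b), e, p(b)), m(e, e, p(c)), p(m(e, e, p(c)))), e, p(m(e, e, p(c))))))  →  p(p(m(m(p(b), e, p(b)), m(e, e, p(c)), p(m(e, e, p(c))))))   [R5 at 1.1]
3. p(p(m(m(p(b), e, p(b)), m(e, e, p(c)), p(m(e, e, p(c))))))  →  p(p(m(p(b), m(e, e, p(c)), p(m(e, e, p(c))))))   [R5 at 1.1.1]
4. p(p(m(p(b), m(e, e, p(c)), p(m(e, e, p(c))))))  →  p(p(m(p(b), e, p(m(e, e, p(c))))))   [R5 at 1.1.2]
5. p(p(m(p(b), e, p(m(e, e, p(c))))))  →  p(p(p(b)))   [R5 at 1.1]

Reduce t₂ = m(p(m(b, m(e, e, p(e)), p(p(m(c, e, p(b)))))), e, p(p(m(b, e, p(p(p(b))))))):
1. m(p(m(b, m(e, e, p(e)), p(p(m(c, e, p(b)))))), e, p(p(m(b, e, p(p(p(b)))))))  →  p(m(b, m(e, e, p(e)), p(p(m(c, e, p(b))))))   [R5 at ε]
2. p(m(b, m(e, e, p(e)), p(p(m(c, e, p(b))))))  →  p(m(b, e, p(p(m(c, e, p(b))))))   [R5 at 1.2]
3. p(m(b, e, p(p(m(c, e, p(b))))))  →  p(b)   [R5 at 1]

no — NF(t₁) = p(p(p(b))), NF(t₂) = p(b)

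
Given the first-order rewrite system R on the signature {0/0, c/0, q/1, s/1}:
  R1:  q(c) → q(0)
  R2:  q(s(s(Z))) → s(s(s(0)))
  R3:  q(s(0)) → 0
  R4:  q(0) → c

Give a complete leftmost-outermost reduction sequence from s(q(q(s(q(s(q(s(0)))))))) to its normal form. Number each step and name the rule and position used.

s(c)

1. s(q(q(s(q(s(q(s(0))))))))  →  s(q(q(s(q(s(0))))))   [R3 at 1.1.1.1.1.1]
2. s(q(q(s(q(s(0))))))  →  s(q(q(s(0))))   [R3 at 1.1.1.1]
3. s(q(q(s(0))))  →  s(q(0))   [R3 at 1.1]
4. s(q(0))  →  s(c)   [R4 at 1]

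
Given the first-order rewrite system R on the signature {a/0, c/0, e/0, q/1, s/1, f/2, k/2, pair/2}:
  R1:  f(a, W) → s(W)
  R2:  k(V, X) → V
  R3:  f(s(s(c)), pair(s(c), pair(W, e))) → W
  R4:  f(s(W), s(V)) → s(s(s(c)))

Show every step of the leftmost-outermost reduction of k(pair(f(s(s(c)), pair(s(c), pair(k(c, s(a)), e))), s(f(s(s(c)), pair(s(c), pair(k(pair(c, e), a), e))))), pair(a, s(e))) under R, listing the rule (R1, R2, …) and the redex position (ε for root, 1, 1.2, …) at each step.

pair(c, s(pair(c, e)))

1. k(pair(f(s(s(c)), pair(s(c), pair(k(c, s(a)), e))), s(f(s(s(c)), pair(s(c), pair(k(pair(c, e), a), e))))), pair(a, s(e)))  →  pair(f(s(s(c)), pair(s(c), pair(k(c, s(a)), e))), s(f(s(s(c)), pair(s(c), pair(k(pair(c, e), a), e)))))   [R2 at ε]
2. pair(f(s(s(c)), pair(s(c), pair(k(c, s(a)), e))), s(f(s(s(c)), pair(s(c), pair(k(pair(c, e), a), e)))))  →  pair(k(c, s(a)), s(f(s(s(c)), pair(s(c), pair(k(pair(c, e), a), e)))))   [R3 at 1]
3. pair(k(c, s(a)), s(f(s(s(c)), pair(s(c), pair(k(pair(c, e), a), e)))))  →  pair(c, s(f(s(s(c)), pair(s(c), pair(k(pair(c, e), a), e)))))   [R2 at 1]
4. pair(c, s(f(s(s(c)), pair(s(c), pair(k(pair(c, e), a), e)))))  →  pair(c, s(k(pair(c, e), a)))   [R3 at 2.1]
5. pair(c, s(k(pair(c, e), a)))  →  pair(c, s(pair(c, e)))   [R2 at 2.1]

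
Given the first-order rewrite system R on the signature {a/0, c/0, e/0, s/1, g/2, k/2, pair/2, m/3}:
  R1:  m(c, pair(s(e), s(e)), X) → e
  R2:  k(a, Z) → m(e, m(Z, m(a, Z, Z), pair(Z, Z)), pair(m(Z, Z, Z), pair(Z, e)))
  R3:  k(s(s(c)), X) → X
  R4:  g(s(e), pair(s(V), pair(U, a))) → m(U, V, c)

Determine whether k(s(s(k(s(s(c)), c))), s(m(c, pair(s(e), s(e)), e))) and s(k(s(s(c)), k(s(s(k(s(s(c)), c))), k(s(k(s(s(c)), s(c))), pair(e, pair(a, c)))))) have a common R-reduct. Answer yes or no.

Reduce t₁ = k(s(s(k(s(s(c)), c))), s(m(c, pair(s(e), s(e)), e))):
1. k(s(s(k(s(s(c)), c))), s(m(c, pair(s(e), s(e)), e)))  →  k(s(s(c)), s(m(c, pair(s(e), s(e)), e)))   [R3 at 1.1.1]
2. k(s(s(c)), s(m(c, pair(s(e), s(e)), e)))  →  s(m(c, pair(s(e), s(e)), e))   [R3 at ε]
3. s(m(c, pair(s(e), s(e)), e))  →  s(e)   [R1 at 1]

Reduce t₂ = s(k(s(s(c)), k(s(s(k(s(s(c)), c))), k(s(k(s(s(c)), s(c))), pair(e, pair(a, c)))))):
1. s(k(s(s(c)), k(s(s(k(s(s(c)), c))), k(s(k(s(s(c)), s(c))), pair(e, pair(a, c))))))  →  s(k(s(s(k(s(s(c)), c))), k(s(k(s(s(c)), s(c))), pair(e, pair(a, c)))))   [R3 at 1]
2. s(k(s(s(k(s(s(c)), c))), k(s(k(s(s(c)), s(c))), pair(e, pair(a, c)))))  →  s(k(s(s(c)), k(s(k(s(s(c)), s(c))), pair(e, pair(a, c)))))   [R3 at 1.1.1.1]
3. s(k(s(s(c)), k(s(k(s(s(c)), s(c))), pair(e, pair(a, c)))))  →  s(k(s(k(s(s(c)), s(c))), pair(e, pair(a, c))))   [R3 at 1]
4. s(k(s(k(s(s(c)), s(c))), pair(e, pair(a, c))))  →  s(k(s(s(c)), pair(e, pair(a, c))))   [R3 at 1.1.1]
5. s(k(s(s(c)), pair(e, pair(a, c))))  →  s(pair(e, pair(a, c)))   [R3 at 1]

no — NF(t₁) = s(e), NF(t₂) = s(pair(e, pair(a, c)))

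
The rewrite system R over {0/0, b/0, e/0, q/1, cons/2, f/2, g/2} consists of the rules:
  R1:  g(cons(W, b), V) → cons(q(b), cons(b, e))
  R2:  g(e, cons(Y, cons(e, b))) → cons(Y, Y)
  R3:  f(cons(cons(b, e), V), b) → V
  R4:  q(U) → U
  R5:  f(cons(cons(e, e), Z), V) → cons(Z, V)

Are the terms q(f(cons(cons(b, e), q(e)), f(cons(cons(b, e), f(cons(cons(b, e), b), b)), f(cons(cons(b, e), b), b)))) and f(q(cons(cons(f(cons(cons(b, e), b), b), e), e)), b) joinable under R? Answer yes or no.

Reduce t₁ = q(f(cons(cons(b, e), q(e)), f(cons(cons(b, e), f(cons(cons(b, e), b), b)), f(cons(cons(b, e), b), b)))):
1. q(f(cons(cons(b, e), q(e)), f(cons(cons(b, e), f(cons(cons(b, e), b), b)), f(cons(cons(b, e), b), b))))  →  f(cons(cons(b, e), q(e)), f(cons(cons(b, e), f(cons(cons(b, e), b), b)), f(cons(cons(b, e), b), b)))   [R4 at ε]
2. f(cons(cons(b, e), q(e)), f(cons(cons(b, e), f(cons(cons(b, e), b), b)), f(cons(cons(b, e), b), b)))  →  f(cons(cons(b, e), e), f(cons(cons(b, e), f(cons(cons(b, e), b), b)), f(cons(cons(b, e), b), b)))   [R4 at 1.2]
3. f(cons(cons(b, e), e), f(cons(cons(b, e), f(cons(cons(b, e), b), b)), f(cons(cons(b, e), b), b)))  →  f(cons(cons(b, e), e), f(cons(cons(b, e), b), f(cons(cons(b, e), b), b)))   [R3 at 2.1.2]
4. f(cons(cons(b, e), e), f(cons(cons(b, e), b), f(cons(cons(b, e), b), b)))  →  f(cons(cons(b, e), e), f(cons(cons(b, e), b), b))   [R3 at 2.2]
5. f(cons(cons(b, e), e), f(cons(cons(b, e), b), b))  →  f(cons(cons(b, e), e), b)   [R3 at 2]
6. f(cons(cons(b, e), e), b)  →  e   [R3 at ε]

Reduce t₂ = f(q(cons(cons(f(cons(cons(b, e), b), b), e), e)), b):
1. f(q(cons(cons(f(cons(cons(b, e), b), b), e), e)), b)  →  f(cons(cons(f(cons(cons(b, e), b), b), e), e), b)   [R4 at 1]
2. f(cons(cons(f(cons(cons(b, e), b), b), e), e), b)  →  f(cons(cons(b, e), e), b)   [R3 at 1.1.1]
3. f(cons(cons(b, e), e), b)  →  e   [R3 at ε]

yes — NF(t₁) = e, NF(t₂) = e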